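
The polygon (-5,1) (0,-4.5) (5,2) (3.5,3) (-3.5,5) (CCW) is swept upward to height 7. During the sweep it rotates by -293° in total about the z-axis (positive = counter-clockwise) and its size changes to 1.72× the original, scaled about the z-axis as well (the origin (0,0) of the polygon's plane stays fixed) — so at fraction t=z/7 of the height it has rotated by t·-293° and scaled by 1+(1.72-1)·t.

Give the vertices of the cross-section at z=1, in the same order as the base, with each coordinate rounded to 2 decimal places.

t = z/height = 1/7 = 0.142857
s = 1 + (scale-1)·z/height = 1 + (1.72-1)·1/7 = 1.102857
θ = twist·z/height = -293°·1/7 = -41.8571° = -0.730545 rad
cos θ = 0.744811, sin θ = -0.667276 (intermediates below are computed at full precision and shown rounded to 5 d.p.)
v1: (-5,1) → rotate → (-3.05678,4.08119) → ×s → (-3.37119,4.50097) → (-3.37,4.50)
v2: (0,-4.5) → rotate → (-3.00274,-3.35165) → ×s → (-3.31159,-3.69639) → (-3.31,-3.70)
v3: (5,2) → rotate → (5.05861,-1.84676) → ×s → (5.57892,-2.03671) → (5.58,-2.04)
v4: (3.5,3) → rotate → (4.60866,-0.10103) → ×s → (5.08270,-0.11142) → (5.08,-0.11)
v5: (-3.5,5) → rotate → (0.72954,6.05952) → ×s → (0.80458,6.68278) → (0.80,6.68)

Cross-section at z=1: (-3.37,4.50) (-3.31,-3.70) (5.58,-2.04) (5.08,-0.11) (0.80,6.68)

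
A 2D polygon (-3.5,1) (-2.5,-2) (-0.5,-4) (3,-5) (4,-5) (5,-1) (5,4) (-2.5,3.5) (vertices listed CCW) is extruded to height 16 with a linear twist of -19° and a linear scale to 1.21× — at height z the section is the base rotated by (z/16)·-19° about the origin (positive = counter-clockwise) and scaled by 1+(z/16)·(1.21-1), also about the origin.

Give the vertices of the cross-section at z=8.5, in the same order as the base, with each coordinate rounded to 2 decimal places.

Cross-section at z=8.5: (-3.64,1.78) (-3.13,-1.70) (-1.33,-4.28) (2.31,-6.06) (3.40,-6.25) (5.28,-2.07) (6.25,3.40) (-2.05,4.32)

t = z/height = 8.5/16 = 0.53125
s = 1 + (scale-1)·z/height = 1 + (1.21-1)·8.5/16 = 1.111563
θ = twist·z/height = -19°·8.5/16 = -10.0938° = -0.176169 rad
cos θ = 0.984522, sin θ = -0.175259 (intermediates below are computed at full precision and shown rounded to 5 d.p.)
v1: (-3.5,1) → rotate → (-3.27057,1.59793) → ×s → (-3.63544,1.77620) → (-3.64,1.78)
v2: (-2.5,-2) → rotate → (-2.81182,-1.53090) → ×s → (-3.12552,-1.70169) → (-3.13,-1.70)
v3: (-0.5,-4) → rotate → (-1.19330,-3.85046) → ×s → (-1.32643,-4.28003) → (-1.33,-4.28)
v4: (3,-5) → rotate → (2.07727,-5.44839) → ×s → (2.30902,-6.05623) → (2.31,-6.06)
v5: (4,-5) → rotate → (3.06179,-5.62365) → ×s → (3.40337,-6.25104) → (3.40,-6.25)
v6: (5,-1) → rotate → (4.74735,-1.86082) → ×s → (5.27698,-2.06842) → (5.28,-2.07)
v7: (5,4) → rotate → (5.62365,3.06179) → ×s → (6.25104,3.40337) → (6.25,3.40)
v8: (-2.5,3.5) → rotate → (-1.84790,3.88398) → ×s → (-2.05405,4.31728) → (-2.05,4.32)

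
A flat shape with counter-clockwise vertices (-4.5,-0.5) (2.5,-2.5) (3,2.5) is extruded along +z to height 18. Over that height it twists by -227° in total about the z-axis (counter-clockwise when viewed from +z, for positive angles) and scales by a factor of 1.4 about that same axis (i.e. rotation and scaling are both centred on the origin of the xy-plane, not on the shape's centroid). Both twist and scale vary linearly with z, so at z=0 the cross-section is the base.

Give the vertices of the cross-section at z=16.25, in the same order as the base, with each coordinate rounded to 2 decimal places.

Cross-section at z=16.25: (5.84,-1.96) (-1.65,4.52) (-5.14,-1.36)

t = z/height = 16.25/18 = 0.902778
s = 1 + (scale-1)·z/height = 1 + (1.4-1)·16.25/18 = 1.361111
θ = twist·z/height = -227°·16.25/18 = -204.9306° = -3.576713 rad
cos θ = -0.906819, sin θ = 0.421519 (intermediates below are computed at full precision and shown rounded to 5 d.p.)
v1: (-4.5,-0.5) → rotate → (4.29145,-1.44343) → ×s → (5.84114,-1.96467) → (5.84,-1.96)
v2: (2.5,-2.5) → rotate → (-1.21325,3.32085) → ×s → (-1.65137,4.52004) → (-1.65,4.52)
v3: (3,2.5) → rotate → (-3.77426,-1.00249) → ×s → (-5.13718,-1.36450) → (-5.14,-1.36)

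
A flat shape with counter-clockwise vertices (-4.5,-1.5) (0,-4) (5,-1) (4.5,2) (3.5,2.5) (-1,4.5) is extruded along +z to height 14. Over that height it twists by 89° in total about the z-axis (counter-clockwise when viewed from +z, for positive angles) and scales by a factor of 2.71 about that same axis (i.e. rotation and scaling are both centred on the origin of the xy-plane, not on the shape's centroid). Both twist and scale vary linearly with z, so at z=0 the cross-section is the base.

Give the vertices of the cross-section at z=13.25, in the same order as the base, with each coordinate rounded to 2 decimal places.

Cross-section at z=13.25: (2.72,-12.12) (10.42,-1.05) (3.92,12.76) (-4.03,12.25) (-5.59,9.78) (-11.99,-1.42)

t = z/height = 13.25/14 = 0.946429
s = 1 + (scale-1)·z/height = 1 + (2.71-1)·13.25/14 = 2.618393
θ = twist·z/height = 89°·13.25/14 = 84.2321° = 1.470128 rad
cos θ = 0.100498, sin θ = 0.994937 (intermediates below are computed at full precision and shown rounded to 5 d.p.)
v1: (-4.5,-1.5) → rotate → (1.04016,-4.62796) → ×s → (2.72356,-12.11783) → (2.72,-12.12)
v2: (0,-4) → rotate → (3.97975,-0.40199) → ×s → (10.42055,-1.05257) → (10.42,-1.05)
v3: (5,-1) → rotate → (1.49743,4.87419) → ×s → (3.92085,12.76254) → (3.92,12.76)
v4: (4.5,2) → rotate → (-1.53763,4.67821) → ×s → (-4.02613,12.24940) → (-4.03,12.25)
v5: (3.5,2.5) → rotate → (-2.13560,3.73353) → ×s → (-5.59184,9.77584) → (-5.59,9.78)
v6: (-1,4.5) → rotate → (-4.57772,-0.54270) → ×s → (-11.98626,-1.42099) → (-11.99,-1.42)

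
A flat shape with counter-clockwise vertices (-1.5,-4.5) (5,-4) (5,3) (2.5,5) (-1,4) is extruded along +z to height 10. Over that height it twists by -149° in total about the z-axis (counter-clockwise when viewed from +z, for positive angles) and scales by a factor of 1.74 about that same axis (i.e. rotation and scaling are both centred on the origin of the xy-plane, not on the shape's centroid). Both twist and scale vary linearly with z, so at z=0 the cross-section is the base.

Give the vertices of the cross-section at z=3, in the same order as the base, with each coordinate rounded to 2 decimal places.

Cross-section at z=3: (-5.17,-2.62) (0.90,-7.77) (6.92,-1.69) (6.47,2.19) (2.57,4.33)

t = z/height = 3/10 = 0.3
s = 1 + (scale-1)·z/height = 1 + (1.74-1)·3/10 = 1.222000
θ = twist·z/height = -149°·3/10 = -44.7000° = -0.780162 rad
cos θ = 0.710799, sin θ = -0.703395 (intermediates below are computed at full precision and shown rounded to 5 d.p.)
v1: (-1.5,-4.5) → rotate → (-4.23148,-2.14351) → ×s → (-5.17086,-2.61936) → (-5.17,-2.62)
v2: (5,-4) → rotate → (0.74042,-6.36017) → ×s → (0.90479,-7.77213) → (0.90,-7.77)
v3: (5,3) → rotate → (5.66418,-1.38458) → ×s → (6.92163,-1.69195) → (6.92,-1.69)
v4: (2.5,5) → rotate → (5.29397,1.79551) → ×s → (6.46923,2.19411) → (6.47,2.19)
v5: (-1,4) → rotate → (2.10278,3.54659) → ×s → (2.56960,4.33394) → (2.57,4.33)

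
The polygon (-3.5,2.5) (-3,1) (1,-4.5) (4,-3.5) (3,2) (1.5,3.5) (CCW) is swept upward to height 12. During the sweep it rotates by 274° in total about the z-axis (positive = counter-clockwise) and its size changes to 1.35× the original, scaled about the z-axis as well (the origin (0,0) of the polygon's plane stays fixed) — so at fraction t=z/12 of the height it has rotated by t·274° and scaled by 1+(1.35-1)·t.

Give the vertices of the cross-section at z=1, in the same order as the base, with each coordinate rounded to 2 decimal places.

Cross-section at z=1: (-4.32,0.97) (-3.24,-0.25) (2.75,-3.87) (5.19,-1.72) (2.05,3.10) (0.02,3.92)

t = z/height = 1/12 = 0.0833333
s = 1 + (scale-1)·z/height = 1 + (1.35-1)·1/12 = 1.029167
θ = twist·z/height = 274°·1/12 = 22.8333° = 0.398517 rad
cos θ = 0.921638, sin θ = 0.388052 (intermediates below are computed at full precision and shown rounded to 5 d.p.)
v1: (-3.5,2.5) → rotate → (-4.19586,0.94591) → ×s → (-4.31824,0.97350) → (-4.32,0.97)
v2: (-3,1) → rotate → (-3.15296,-0.24252) → ×s → (-3.24493,-0.24959) → (-3.24,-0.25)
v3: (1,-4.5) → rotate → (2.66787,-3.75932) → ×s → (2.74568,-3.86896) → (2.75,-3.87)
v4: (4,-3.5) → rotate → (5.04473,-1.67352) → ×s → (5.19187,-1.72234) → (5.19,-1.72)
v5: (3,2) → rotate → (1.98881,3.00743) → ×s → (2.04682,3.09515) → (2.05,3.10)
v6: (1.5,3.5) → rotate → (0.02427,3.80781) → ×s → (0.02498,3.91887) → (0.02,3.92)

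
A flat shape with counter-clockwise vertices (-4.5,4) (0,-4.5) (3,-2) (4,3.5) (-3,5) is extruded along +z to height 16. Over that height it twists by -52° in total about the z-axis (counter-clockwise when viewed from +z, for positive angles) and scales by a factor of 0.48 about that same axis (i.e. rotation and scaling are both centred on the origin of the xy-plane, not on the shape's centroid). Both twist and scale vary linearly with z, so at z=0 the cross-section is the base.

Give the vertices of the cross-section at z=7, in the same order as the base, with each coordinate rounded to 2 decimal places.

t = z/height = 7/16 = 0.4375
s = 1 + (scale-1)·z/height = 1 + (0.48-1)·7/16 = 0.772500
θ = twist·z/height = -52°·7/16 = -22.7500° = -0.397062 rad
cos θ = 0.922201, sin θ = -0.386711 (intermediates below are computed at full precision and shown rounded to 5 d.p.)
v1: (-4.5,4) → rotate → (-2.60306,5.42900) → ×s → (-2.01086,4.19390) → (-2.01,4.19)
v2: (0,-4.5) → rotate → (-1.74020,-4.14990) → ×s → (-1.34430,-3.20580) → (-1.34,-3.21)
v3: (3,-2) → rotate → (1.99318,-3.00453) → ×s → (1.53973,-2.32100) → (1.54,-2.32)
v4: (4,3.5) → rotate → (5.04229,1.68086) → ×s → (3.89517,1.29846) → (3.90,1.30)
v5: (-3,5) → rotate → (-0.83305,5.77114) → ×s → (-0.64353,4.45820) → (-0.64,4.46)

Cross-section at z=7: (-2.01,4.19) (-1.34,-3.21) (1.54,-2.32) (3.90,1.30) (-0.64,4.46)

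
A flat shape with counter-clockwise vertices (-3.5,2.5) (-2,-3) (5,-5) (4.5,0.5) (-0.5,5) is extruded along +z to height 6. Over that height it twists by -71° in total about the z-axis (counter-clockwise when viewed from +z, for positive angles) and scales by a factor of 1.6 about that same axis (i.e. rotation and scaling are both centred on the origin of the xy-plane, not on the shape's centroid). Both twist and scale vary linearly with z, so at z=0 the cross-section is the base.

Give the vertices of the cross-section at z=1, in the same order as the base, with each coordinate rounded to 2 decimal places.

t = z/height = 1/6 = 0.166667
s = 1 + (scale-1)·z/height = 1 + (1.6-1)·1/6 = 1.100000
θ = twist·z/height = -71°·1/6 = -11.8333° = -0.206531 rad
cos θ = 0.978748, sin θ = -0.205065 (intermediates below are computed at full precision and shown rounded to 5 d.p.)
v1: (-3.5,2.5) → rotate → (-2.91296,3.16460) → ×s → (-3.20425,3.48106) → (-3.20,3.48)
v2: (-2,-3) → rotate → (-2.57269,-2.52611) → ×s → (-2.82996,-2.77873) → (-2.83,-2.78)
v3: (5,-5) → rotate → (3.86841,-5.91907) → ×s → (4.25526,-6.51098) → (4.26,-6.51)
v4: (4.5,0.5) → rotate → (4.50690,-0.43342) → ×s → (4.95759,-0.47676) → (4.96,-0.48)
v5: (-0.5,5) → rotate → (0.53595,4.99627) → ×s → (0.58955,5.49590) → (0.59,5.50)

Cross-section at z=1: (-3.20,3.48) (-2.83,-2.78) (4.26,-6.51) (4.96,-0.48) (0.59,5.50)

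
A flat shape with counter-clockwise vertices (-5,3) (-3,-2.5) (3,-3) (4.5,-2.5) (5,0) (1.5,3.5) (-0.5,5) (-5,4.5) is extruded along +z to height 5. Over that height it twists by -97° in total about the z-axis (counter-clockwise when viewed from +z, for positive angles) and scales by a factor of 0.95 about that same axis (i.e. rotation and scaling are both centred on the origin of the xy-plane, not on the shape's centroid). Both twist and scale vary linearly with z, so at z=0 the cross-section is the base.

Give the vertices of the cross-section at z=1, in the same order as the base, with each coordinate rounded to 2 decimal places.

t = z/height = 1/5 = 0.2
s = 1 + (scale-1)·z/height = 1 + (0.95-1)·1/5 = 0.990000
θ = twist·z/height = -97°·1/5 = -19.4000° = -0.338594 rad
cos θ = 0.943223, sin θ = -0.332161 (intermediates below are computed at full precision and shown rounded to 5 d.p.)
v1: (-5,3) → rotate → (-3.71963,4.49047) → ×s → (-3.68243,4.44557) → (-3.68,4.45)
v2: (-3,-2.5) → rotate → (-3.66007,-1.36157) → ×s → (-3.62347,-1.34796) → (-3.62,-1.35)
v3: (3,-3) → rotate → (1.83318,-3.82615) → ×s → (1.81485,-3.78789) → (1.81,-3.79)
v4: (4.5,-2.5) → rotate → (3.41410,-3.85278) → ×s → (3.37996,-3.81425) → (3.38,-3.81)
v5: (5,0) → rotate → (4.71611,-1.66081) → ×s → (4.66895,-1.64420) → (4.67,-1.64)
v6: (1.5,3.5) → rotate → (2.57740,2.80304) → ×s → (2.55162,2.77501) → (2.55,2.78)
v7: (-0.5,5) → rotate → (1.18919,4.88219) → ×s → (1.17730,4.83337) → (1.18,4.83)
v8: (-5,4.5) → rotate → (-3.22139,5.90531) → ×s → (-3.18917,5.84625) → (-3.19,5.85)

Cross-section at z=1: (-3.68,4.45) (-3.62,-1.35) (1.81,-3.79) (3.38,-3.81) (4.67,-1.64) (2.55,2.78) (1.18,4.83) (-3.19,5.85)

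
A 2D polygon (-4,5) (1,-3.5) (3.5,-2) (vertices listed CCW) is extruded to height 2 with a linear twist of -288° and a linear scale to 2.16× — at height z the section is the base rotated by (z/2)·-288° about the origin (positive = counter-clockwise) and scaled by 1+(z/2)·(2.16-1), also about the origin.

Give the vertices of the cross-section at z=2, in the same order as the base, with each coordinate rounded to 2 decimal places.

t = z/height = 2/2 = 1
s = 1 + (scale-1)·z/height = 1 + (2.16-1)·2/2 = 2.160000
θ = twist·z/height = -288°·2/2 = -288.0000° = -5.026548 rad
cos θ = 0.309017, sin θ = 0.951057 (intermediates below are computed at full precision and shown rounded to 5 d.p.)
v1: (-4,5) → rotate → (-5.99135,-2.25914) → ×s → (-12.94132,-4.87974) → (-12.94,-4.88)
v2: (1,-3.5) → rotate → (3.63771,-0.13050) → ×s → (7.85746,-0.28189) → (7.86,-0.28)
v3: (3.5,-2) → rotate → (2.98367,2.71066) → ×s → (6.44473,5.85503) → (6.44,5.86)

Cross-section at z=2: (-12.94,-4.88) (7.86,-0.28) (6.44,5.86)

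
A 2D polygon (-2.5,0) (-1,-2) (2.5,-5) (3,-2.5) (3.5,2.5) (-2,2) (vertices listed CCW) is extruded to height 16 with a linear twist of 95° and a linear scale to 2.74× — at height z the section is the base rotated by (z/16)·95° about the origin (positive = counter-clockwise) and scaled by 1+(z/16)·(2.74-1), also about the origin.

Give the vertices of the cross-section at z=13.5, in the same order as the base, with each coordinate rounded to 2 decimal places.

Cross-section at z=13.5: (-1.05,-6.08) (4.44,-3.28) (13.21,3.97) (7.35,6.24) (-4.60,9.57) (-5.71,-4.02)

t = z/height = 13.5/16 = 0.84375
s = 1 + (scale-1)·z/height = 1 + (2.74-1)·13.5/16 = 2.468125
θ = twist·z/height = 95°·13.5/16 = 80.1563° = 1.398990 rad
cos θ = 0.170962, sin θ = 0.985278 (intermediates below are computed at full precision and shown rounded to 5 d.p.)
v1: (-2.5,0) → rotate → (-0.42740,-2.46319) → ×s → (-1.05489,-6.07947) → (-1.05,-6.08)
v2: (-1,-2) → rotate → (1.79959,-1.32720) → ×s → (4.44162,-3.27570) → (4.44,-3.28)
v3: (2.5,-5) → rotate → (5.35379,1.60838) → ×s → (13.21383,3.96969) → (13.21,3.97)
v4: (3,-2.5) → rotate → (2.97608,2.52843) → ×s → (7.34534,6.24048) → (7.35,6.24)
v5: (3.5,2.5) → rotate → (-1.86483,3.87588) → ×s → (-4.60263,9.56615) → (-4.60,9.57)
v6: (-2,2) → rotate → (-2.31248,-1.62863) → ×s → (-5.70749,-4.01967) → (-5.71,-4.02)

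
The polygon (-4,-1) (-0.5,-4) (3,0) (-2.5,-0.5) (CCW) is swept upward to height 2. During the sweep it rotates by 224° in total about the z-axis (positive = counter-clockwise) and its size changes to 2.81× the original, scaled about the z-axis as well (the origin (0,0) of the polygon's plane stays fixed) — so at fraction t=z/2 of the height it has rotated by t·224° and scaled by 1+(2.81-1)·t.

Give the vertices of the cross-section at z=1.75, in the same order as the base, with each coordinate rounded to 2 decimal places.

t = z/height = 1.75/2 = 0.875
s = 1 + (scale-1)·z/height = 1 + (2.81-1)·1.75/2 = 2.583750
θ = twist·z/height = 224°·1.75/2 = 196.0000° = 3.420845 rad
cos θ = -0.961262, sin θ = -0.275637 (intermediates below are computed at full precision and shown rounded to 5 d.p.)
v1: (-4,-1) → rotate → (3.56941,2.06381) → ×s → (9.22246,5.33237) → (9.22,5.33)
v2: (-0.5,-4) → rotate → (-0.62192,3.98287) → ×s → (-1.60688,10.29073) → (-1.61,10.29)
v3: (3,0) → rotate → (-2.88379,-0.82691) → ×s → (-7.45098,-2.13653) → (-7.45,-2.14)
v4: (-2.5,-0.5) → rotate → (2.26534,1.16972) → ×s → (5.85306,3.02227) → (5.85,3.02)

Cross-section at z=1.75: (9.22,5.33) (-1.61,10.29) (-7.45,-2.14) (5.85,3.02)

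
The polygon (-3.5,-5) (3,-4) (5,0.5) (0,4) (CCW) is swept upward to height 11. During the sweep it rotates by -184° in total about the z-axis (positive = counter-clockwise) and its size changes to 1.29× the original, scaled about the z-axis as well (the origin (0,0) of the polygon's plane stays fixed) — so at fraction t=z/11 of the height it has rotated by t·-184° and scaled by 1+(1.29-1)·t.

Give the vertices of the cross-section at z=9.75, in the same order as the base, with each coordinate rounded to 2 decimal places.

t = z/height = 9.75/11 = 0.886364
s = 1 + (scale-1)·z/height = 1 + (1.29-1)·9.75/11 = 1.257045
θ = twist·z/height = -184°·9.75/11 = -163.0909° = -2.846473 rad
cos θ = -0.956767, sin θ = -0.290854 (intermediates below are computed at full precision and shown rounded to 5 d.p.)
v1: (-3.5,-5) → rotate → (1.89442,5.80183) → ×s → (2.38137,7.29316) → (2.38,7.29)
v2: (3,-4) → rotate → (-4.03372,2.95451) → ×s → (-5.07057,3.71395) → (-5.07,3.71)
v3: (5,0.5) → rotate → (-4.63841,-1.93265) → ×s → (-5.83069,-2.42943) → (-5.83,-2.43)
v4: (0,4) → rotate → (1.16342,-3.82707) → ×s → (1.46247,-4.81080) → (1.46,-4.81)

Cross-section at z=9.75: (2.38,7.29) (-5.07,3.71) (-5.83,-2.43) (1.46,-4.81)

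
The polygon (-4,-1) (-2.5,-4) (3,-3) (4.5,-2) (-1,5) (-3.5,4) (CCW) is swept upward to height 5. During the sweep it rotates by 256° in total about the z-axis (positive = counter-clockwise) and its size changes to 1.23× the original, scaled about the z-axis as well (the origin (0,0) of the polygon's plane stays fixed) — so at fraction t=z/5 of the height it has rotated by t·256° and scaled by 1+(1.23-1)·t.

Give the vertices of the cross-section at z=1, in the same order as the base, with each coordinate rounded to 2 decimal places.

Cross-section at z=1: (-1.81,-3.92) (1.62,-4.66) (4.41,0.48) (4.58,2.36) (-4.73,2.46) (-5.55,-0.23)

t = z/height = 1/5 = 0.2
s = 1 + (scale-1)·z/height = 1 + (1.23-1)·1/5 = 1.046000
θ = twist·z/height = 256°·1/5 = 51.2000° = 0.893609 rad
cos θ = 0.626604, sin θ = 0.779338 (intermediates below are computed at full precision and shown rounded to 5 d.p.)
v1: (-4,-1) → rotate → (-1.72708,-3.74396) → ×s → (-1.80652,-3.91618) → (-1.81,-3.92)
v2: (-2.5,-4) → rotate → (1.55084,-4.45476) → ×s → (1.62218,-4.65968) → (1.62,-4.66)
v3: (3,-3) → rotate → (4.21783,0.45820) → ×s → (4.41185,0.47928) → (4.41,0.48)
v4: (4.5,-2) → rotate → (4.37839,2.25381) → ×s → (4.57980,2.35749) → (4.58,2.36)
v5: (-1,5) → rotate → (-4.52329,2.35368) → ×s → (-4.73137,2.46195) → (-4.73,2.46)
v6: (-3.5,4) → rotate → (-5.31047,-0.22127) → ×s → (-5.55475,-0.23145) → (-5.55,-0.23)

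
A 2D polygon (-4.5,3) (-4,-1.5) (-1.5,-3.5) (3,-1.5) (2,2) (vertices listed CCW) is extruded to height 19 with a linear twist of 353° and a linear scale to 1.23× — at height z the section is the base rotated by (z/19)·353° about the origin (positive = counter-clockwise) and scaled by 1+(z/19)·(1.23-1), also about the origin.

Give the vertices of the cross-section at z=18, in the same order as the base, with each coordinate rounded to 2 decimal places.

Cross-section at z=18: (-3.37,5.66) (-5.18,0.46) (-3.49,-3.06) (2.51,-3.23) (3.25,1.15)

t = z/height = 18/19 = 0.947368
s = 1 + (scale-1)·z/height = 1 + (1.23-1)·18/19 = 1.217895
θ = twist·z/height = 353°·18/19 = 334.4211° = 5.836748 rad
cos θ = 0.901991, sin θ = -0.431754 (intermediates below are computed at full precision and shown rounded to 5 d.p.)
v1: (-4.5,3) → rotate → (-2.76370,4.64887) → ×s → (-3.36589,5.66183) → (-3.37,5.66)
v2: (-4,-1.5) → rotate → (-4.25560,0.37403) → ×s → (-5.18287,0.45553) → (-5.18,0.46)
v3: (-1.5,-3.5) → rotate → (-2.86413,-2.50934) → ×s → (-3.48821,-3.05611) → (-3.49,-3.06)
v4: (3,-1.5) → rotate → (2.05834,-2.64825) → ×s → (2.50684,-3.22529) → (2.51,-3.23)
v5: (2,2) → rotate → (2.66749,0.94047) → ×s → (3.24872,1.14540) → (3.25,1.15)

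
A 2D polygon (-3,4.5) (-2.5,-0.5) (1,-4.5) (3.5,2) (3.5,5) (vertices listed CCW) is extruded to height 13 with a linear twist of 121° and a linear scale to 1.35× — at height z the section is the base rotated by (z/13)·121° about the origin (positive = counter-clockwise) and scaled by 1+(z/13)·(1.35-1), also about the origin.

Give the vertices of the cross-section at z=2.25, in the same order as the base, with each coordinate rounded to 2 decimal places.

Cross-section at z=2.25: (-4.68,3.32) (-2.29,-1.44) (2.70,-4.08) (2.71,3.31) (1.57,6.28)

t = z/height = 2.25/13 = 0.173077
s = 1 + (scale-1)·z/height = 1 + (1.35-1)·2.25/13 = 1.060577
θ = twist·z/height = 121°·2.25/13 = 20.9423° = 0.365512 rad
cos θ = 0.933941, sin θ = 0.357428 (intermediates below are computed at full precision and shown rounded to 5 d.p.)
v1: (-3,4.5) → rotate → (-4.41025,3.13045) → ×s → (-4.67741,3.32008) → (-4.68,3.32)
v2: (-2.5,-0.5) → rotate → (-2.15614,-1.36054) → ×s → (-2.28675,-1.44296) → (-2.29,-1.44)
v3: (1,-4.5) → rotate → (2.54237,-3.84531) → ×s → (2.69637,-4.07824) → (2.70,-4.08)
v4: (3.5,2) → rotate → (2.55394,3.11888) → ×s → (2.70865,3.30781) → (2.71,3.31)
v5: (3.5,5) → rotate → (1.48165,5.92070) → ×s → (1.57141,6.27936) → (1.57,6.28)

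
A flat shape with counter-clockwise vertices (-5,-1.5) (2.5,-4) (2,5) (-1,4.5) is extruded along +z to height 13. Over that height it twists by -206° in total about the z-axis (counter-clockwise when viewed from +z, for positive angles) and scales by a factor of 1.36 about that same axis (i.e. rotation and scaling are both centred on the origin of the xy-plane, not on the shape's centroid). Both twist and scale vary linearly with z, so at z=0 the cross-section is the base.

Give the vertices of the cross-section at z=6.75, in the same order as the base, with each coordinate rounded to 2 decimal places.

Cross-section at z=6.75: (0.03,6.20) (-5.41,-1.45) (4.98,-4.00) (5.46,-0.42)

t = z/height = 6.75/13 = 0.519231
s = 1 + (scale-1)·z/height = 1 + (1.36-1)·6.75/13 = 1.186923
θ = twist·z/height = -206°·6.75/13 = -106.9615° = -1.866831 rad
cos θ = -0.291730, sin θ = -0.956501 (intermediates below are computed at full precision and shown rounded to 5 d.p.)
v1: (-5,-1.5) → rotate → (0.02390,5.22010) → ×s → (0.02836,6.19586) → (0.03,6.20)
v2: (2.5,-4) → rotate → (-4.55533,-1.22433) → ×s → (-5.40682,-1.45319) → (-5.41,-1.45)
v3: (2,5) → rotate → (4.19904,-3.37165) → ×s → (4.98394,-4.00189) → (4.98,-4.00)
v4: (-1,4.5) → rotate → (4.59598,-0.35628) → ×s → (5.45508,-0.42288) → (5.46,-0.42)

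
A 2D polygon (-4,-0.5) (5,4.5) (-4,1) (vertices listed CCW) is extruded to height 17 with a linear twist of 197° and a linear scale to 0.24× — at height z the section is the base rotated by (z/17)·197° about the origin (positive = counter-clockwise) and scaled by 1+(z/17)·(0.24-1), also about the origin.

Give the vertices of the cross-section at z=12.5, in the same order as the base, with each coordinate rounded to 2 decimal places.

t = z/height = 12.5/17 = 0.735294
s = 1 + (scale-1)·z/height = 1 + (0.24-1)·12.5/17 = 0.441176
θ = twist·z/height = 197°·12.5/17 = 144.8529° = 2.528161 rad
cos θ = -0.817677, sin θ = 0.575677 (intermediates below are computed at full precision and shown rounded to 5 d.p.)
v1: (-4,-0.5) → rotate → (3.55855,-1.89387) → ×s → (1.56995,-0.83553) → (1.57,-0.84)
v2: (5,4.5) → rotate → (-6.67893,-0.80116) → ×s → (-2.94659,-0.35345) → (-2.95,-0.35)
v3: (-4,1) → rotate → (2.69503,-3.12039) → ×s → (1.18898,-1.37664) → (1.19,-1.38)

Cross-section at z=12.5: (1.57,-0.84) (-2.95,-0.35) (1.19,-1.38)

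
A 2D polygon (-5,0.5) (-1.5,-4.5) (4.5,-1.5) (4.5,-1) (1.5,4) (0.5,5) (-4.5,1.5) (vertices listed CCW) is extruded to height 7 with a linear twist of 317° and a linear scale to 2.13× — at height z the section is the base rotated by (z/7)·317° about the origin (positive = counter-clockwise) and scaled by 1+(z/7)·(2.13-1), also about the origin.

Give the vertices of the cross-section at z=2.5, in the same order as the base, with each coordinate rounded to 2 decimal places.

Cross-section at z=2.5: (2.12,-6.73) (6.63,0.55) (-0.55,6.63) (-1.20,6.36) (-5.99,-0.28) (-6.73,-2.12) (0.55,-6.63)

t = z/height = 2.5/7 = 0.357143
s = 1 + (scale-1)·z/height = 1 + (2.13-1)·2.5/7 = 1.403571
θ = twist·z/height = 317°·2.5/7 = 113.2143° = 1.975962 rad
cos θ = -0.394171, sin θ = 0.919037 (intermediates below are computed at full precision and shown rounded to 5 d.p.)
v1: (-5,0.5) → rotate → (1.51134,-4.79227) → ×s → (2.12127,-6.72629) → (2.12,-6.73)
v2: (-1.5,-4.5) → rotate → (4.72692,0.39521) → ×s → (6.63457,0.55471) → (6.63,0.55)
v3: (4.5,-1.5) → rotate → (-0.39521,4.72692) → ×s → (-0.55471,6.63457) → (-0.55,6.63)
v4: (4.5,-1) → rotate → (-0.85473,4.52984) → ×s → (-1.19968,6.35795) → (-1.20,6.36)
v5: (1.5,4) → rotate → (-4.26740,-0.19813) → ×s → (-5.98961,-0.27809) → (-5.99,-0.28)
v6: (0.5,5) → rotate → (-4.79227,-1.51134) → ×s → (-6.72629,-2.12127) → (-6.73,-2.12)
v7: (-4.5,1.5) → rotate → (0.39521,-4.72692) → ×s → (0.55471,-6.63457) → (0.55,-6.63)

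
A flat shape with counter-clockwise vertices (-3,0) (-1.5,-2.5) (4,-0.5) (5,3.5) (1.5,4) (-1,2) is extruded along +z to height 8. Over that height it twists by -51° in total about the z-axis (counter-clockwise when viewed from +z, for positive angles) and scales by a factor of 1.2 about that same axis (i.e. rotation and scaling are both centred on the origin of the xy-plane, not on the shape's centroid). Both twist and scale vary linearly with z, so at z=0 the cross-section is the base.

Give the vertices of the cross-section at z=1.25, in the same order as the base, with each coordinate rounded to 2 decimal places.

t = z/height = 1.25/8 = 0.15625
s = 1 + (scale-1)·z/height = 1 + (1.2-1)·1.25/8 = 1.031250
θ = twist·z/height = -51°·1.25/8 = -7.9688° = -0.139081 rad
cos θ = 0.990344, sin θ = -0.138633 (intermediates below are computed at full precision and shown rounded to 5 d.p.)
v1: (-3,0) → rotate → (-2.97103,0.41590) → ×s → (-3.06388,0.42890) → (-3.06,0.43)
v2: (-1.5,-2.5) → rotate → (-1.83210,-2.26791) → ×s → (-1.88935,-2.33878) → (-1.89,-2.34)
v3: (4,-0.5) → rotate → (3.89206,-1.04970) → ×s → (4.01369,-1.08251) → (4.01,-1.08)
v4: (5,3.5) → rotate → (5.43693,2.77304) → ×s → (5.60684,2.85970) → (5.61,2.86)
v5: (1.5,4) → rotate → (2.04005,3.75343) → ×s → (2.10380,3.87072) → (2.10,3.87)
v6: (-1,2) → rotate → (-0.71308,2.11932) → ×s → (-0.73536,2.18555) → (-0.74,2.19)

Cross-section at z=1.25: (-3.06,0.43) (-1.89,-2.34) (4.01,-1.08) (5.61,2.86) (2.10,3.87) (-0.74,2.19)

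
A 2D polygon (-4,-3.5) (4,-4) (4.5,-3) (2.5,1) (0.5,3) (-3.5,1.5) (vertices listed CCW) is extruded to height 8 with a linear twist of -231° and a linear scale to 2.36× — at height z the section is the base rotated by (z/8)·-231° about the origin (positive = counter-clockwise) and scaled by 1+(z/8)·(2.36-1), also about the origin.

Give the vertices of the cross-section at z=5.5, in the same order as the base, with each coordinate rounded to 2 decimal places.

Cross-section at z=5.5: (4.77,9.11) (-10.01,4.42) (-10.22,2.27) (-3.81,-3.55) (1.20,-5.76) (7.36,-0.26)

t = z/height = 5.5/8 = 0.6875
s = 1 + (scale-1)·z/height = 1 + (2.36-1)·5.5/8 = 1.935000
θ = twist·z/height = -231°·5.5/8 = -158.8125° = -2.771801 rad
cos θ = -0.932403, sin θ = -0.361421 (intermediates below are computed at full precision and shown rounded to 5 d.p.)
v1: (-4,-3.5) → rotate → (2.46464,4.70909) → ×s → (4.76907,9.11210) → (4.77,9.11)
v2: (4,-4) → rotate → (-5.17530,2.28393) → ×s → (-10.01420,4.41940) → (-10.01,4.42)
v3: (4.5,-3) → rotate → (-5.28008,1.17081) → ×s → (-10.21695,2.26552) → (-10.22,2.27)
v4: (2.5,1) → rotate → (-1.96959,-1.83596) → ×s → (-3.81115,-3.55257) → (-3.81,-3.55)
v5: (0.5,3) → rotate → (0.61806,-2.97792) → ×s → (1.19595,-5.76227) → (1.20,-5.76)
v6: (-3.5,1.5) → rotate → (3.80554,-0.13363) → ×s → (7.36372,-0.25857) → (7.36,-0.26)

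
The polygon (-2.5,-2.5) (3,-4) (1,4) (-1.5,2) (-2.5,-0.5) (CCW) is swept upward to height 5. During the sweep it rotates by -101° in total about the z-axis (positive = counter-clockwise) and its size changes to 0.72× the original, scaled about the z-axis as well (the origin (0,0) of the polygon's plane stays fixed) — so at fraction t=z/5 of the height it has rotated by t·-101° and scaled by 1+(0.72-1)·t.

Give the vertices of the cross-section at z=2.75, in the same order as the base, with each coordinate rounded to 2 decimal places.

t = z/height = 2.75/5 = 0.55
s = 1 + (scale-1)·z/height = 1 + (0.72-1)·2.75/5 = 0.846000
θ = twist·z/height = -101°·2.75/5 = -55.5500° = -0.969530 rad
cos θ = 0.565687, sin θ = -0.824620 (intermediates below are computed at full precision and shown rounded to 5 d.p.)
v1: (-2.5,-2.5) → rotate → (-3.47577,0.64733) → ×s → (-2.94050,0.54764) → (-2.94,0.55)
v2: (3,-4) → rotate → (-1.60142,-4.73661) → ×s → (-1.35480,-4.00717) → (-1.35,-4.01)
v3: (1,4) → rotate → (3.86417,1.43813) → ×s → (3.26909,1.21666) → (3.27,1.22)
v4: (-1.5,2) → rotate → (0.80071,2.36830) → ×s → (0.67740,2.00359) → (0.68,2.00)
v5: (-2.5,-0.5) → rotate → (-1.82653,1.77871) → ×s → (-1.54524,1.50479) → (-1.55,1.50)

Cross-section at z=2.75: (-2.94,0.55) (-1.35,-4.01) (3.27,1.22) (0.68,2.00) (-1.55,1.50)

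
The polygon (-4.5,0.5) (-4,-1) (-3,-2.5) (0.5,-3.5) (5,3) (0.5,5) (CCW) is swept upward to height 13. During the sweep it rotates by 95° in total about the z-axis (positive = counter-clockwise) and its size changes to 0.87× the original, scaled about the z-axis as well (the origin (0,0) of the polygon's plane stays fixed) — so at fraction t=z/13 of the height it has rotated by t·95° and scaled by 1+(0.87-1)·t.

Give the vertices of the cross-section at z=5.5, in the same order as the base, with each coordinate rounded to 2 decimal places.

Cross-section at z=5.5: (-3.55,-2.38) (-2.28,-3.16) (-0.64,-3.63) (2.50,-2.22) (1.78,5.21) (-2.69,3.91)

t = z/height = 5.5/13 = 0.423077
s = 1 + (scale-1)·z/height = 1 + (0.87-1)·5.5/13 = 0.945000
θ = twist·z/height = 95°·5.5/13 = 40.1923° = 0.701488 rad
cos θ = 0.763883, sin θ = 0.645355 (intermediates below are computed at full precision and shown rounded to 5 d.p.)
v1: (-4.5,0.5) → rotate → (-3.76015,-2.52216) → ×s → (-3.55334,-2.38344) → (-3.55,-2.38)
v2: (-4,-1) → rotate → (-2.41018,-3.34530) → ×s → (-2.27762,-3.16131) → (-2.28,-3.16)
v3: (-3,-2.5) → rotate → (-0.67826,-3.84577) → ×s → (-0.64096,-3.63425) → (-0.64,-3.63)
v4: (0.5,-3.5) → rotate → (2.64068,-2.35091) → ×s → (2.49545,-2.22161) → (2.50,-2.22)
v5: (5,3) → rotate → (1.88335,5.51842) → ×s → (1.77976,5.21491) → (1.78,5.21)
v6: (0.5,5) → rotate → (-2.84483,4.14209) → ×s → (-2.68837,3.91428) → (-2.69,3.91)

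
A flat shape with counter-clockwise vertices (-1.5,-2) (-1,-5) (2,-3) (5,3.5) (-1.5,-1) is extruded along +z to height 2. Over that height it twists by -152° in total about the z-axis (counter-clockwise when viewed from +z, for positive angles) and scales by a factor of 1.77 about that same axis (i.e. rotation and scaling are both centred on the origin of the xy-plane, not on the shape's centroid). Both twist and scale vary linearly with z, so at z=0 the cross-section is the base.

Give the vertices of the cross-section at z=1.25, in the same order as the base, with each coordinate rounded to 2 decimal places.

t = z/height = 1.25/2 = 0.625
s = 1 + (scale-1)·z/height = 1 + (1.77-1)·1.25/2 = 1.481250
θ = twist·z/height = -152°·1.25/2 = -95.0000° = -1.658063 rad
cos θ = -0.087156, sin θ = -0.996195 (intermediates below are computed at full precision and shown rounded to 5 d.p.)
v1: (-1.5,-2) → rotate → (-1.86166,1.66860) → ×s → (-2.75758,2.47162) → (-2.76,2.47)
v2: (-1,-5) → rotate → (-4.89382,1.43197) → ×s → (-7.24897,2.12111) → (-7.25,2.12)
v3: (2,-3) → rotate → (-3.16290,-1.73092) → ×s → (-4.68504,-2.56393) → (-4.69,-2.56)
v4: (5,3.5) → rotate → (3.05090,-5.28602) → ×s → (4.51915,-7.82992) → (4.52,-7.83)
v5: (-1.5,-1) → rotate → (-0.86546,1.58145) → ×s → (-1.28196,2.34252) → (-1.28,2.34)

Cross-section at z=1.25: (-2.76,2.47) (-7.25,2.12) (-4.69,-2.56) (4.52,-7.83) (-1.28,2.34)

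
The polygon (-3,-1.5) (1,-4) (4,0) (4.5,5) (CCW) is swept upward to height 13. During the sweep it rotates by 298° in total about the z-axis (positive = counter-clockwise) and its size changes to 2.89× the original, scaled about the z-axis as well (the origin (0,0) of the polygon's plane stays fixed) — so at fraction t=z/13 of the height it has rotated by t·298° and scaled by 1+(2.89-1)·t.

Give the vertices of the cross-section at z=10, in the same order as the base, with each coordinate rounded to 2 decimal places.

t = z/height = 10/13 = 0.769231
s = 1 + (scale-1)·z/height = 1 + (2.89-1)·10/13 = 2.453846
θ = twist·z/height = 298°·10/13 = 229.2308° = 4.000832 rad
cos θ = -0.653014, sin θ = -0.757346 (intermediates below are computed at full precision and shown rounded to 5 d.p.)
v1: (-3,-1.5) → rotate → (0.82302,3.25156) → ×s → (2.01957,7.97882) → (2.02,7.98)
v2: (1,-4) → rotate → (-3.68240,1.85471) → ×s → (-9.03604,4.55117) → (-9.04,4.55)
v3: (4,0) → rotate → (-2.61206,-3.02938) → ×s → (-6.40958,-7.43364) → (-6.41,-7.43)
v4: (4.5,5) → rotate → (0.84817,-6.67313) → ×s → (2.08127,-16.37483) → (2.08,-16.37)

Cross-section at z=10: (2.02,7.98) (-9.04,4.55) (-6.41,-7.43) (2.08,-16.37)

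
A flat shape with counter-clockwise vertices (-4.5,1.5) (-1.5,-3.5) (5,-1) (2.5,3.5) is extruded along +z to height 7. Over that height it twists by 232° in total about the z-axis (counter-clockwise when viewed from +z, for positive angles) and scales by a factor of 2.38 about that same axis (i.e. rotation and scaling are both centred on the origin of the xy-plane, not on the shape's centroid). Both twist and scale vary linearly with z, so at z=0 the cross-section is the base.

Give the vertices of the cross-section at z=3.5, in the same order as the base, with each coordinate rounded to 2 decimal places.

t = z/height = 3.5/7 = 0.5
s = 1 + (scale-1)·z/height = 1 + (2.38-1)·3.5/7 = 1.690000
θ = twist·z/height = 232°·3.5/7 = 116.0000° = 2.024582 rad
cos θ = -0.438371, sin θ = 0.898794 (intermediates below are computed at full precision and shown rounded to 5 d.p.)
v1: (-4.5,1.5) → rotate → (0.62448,-4.70213) → ×s → (1.05537,-7.94660) → (1.06,-7.95)
v2: (-1.5,-3.5) → rotate → (3.80334,0.18611) → ×s → (6.42764,0.31452) → (6.43,0.31)
v3: (5,-1) → rotate → (-1.29306,4.93234) → ×s → (-2.18527,8.33566) → (-2.19,8.34)
v4: (2.5,3.5) → rotate → (-4.24171,0.71269) → ×s → (-7.16848,1.20444) → (-7.17,1.20)

Cross-section at z=3.5: (1.06,-7.95) (6.43,0.31) (-2.19,8.34) (-7.17,1.20)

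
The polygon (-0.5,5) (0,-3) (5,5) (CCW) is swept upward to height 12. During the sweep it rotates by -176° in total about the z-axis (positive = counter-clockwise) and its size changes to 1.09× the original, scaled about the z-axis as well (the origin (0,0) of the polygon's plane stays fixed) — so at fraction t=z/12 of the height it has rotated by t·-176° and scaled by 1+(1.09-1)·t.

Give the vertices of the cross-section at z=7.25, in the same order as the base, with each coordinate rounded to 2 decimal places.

t = z/height = 7.25/12 = 0.604167
s = 1 + (scale-1)·z/height = 1 + (1.09-1)·7.25/12 = 1.054375
θ = twist·z/height = -176°·7.25/12 = -106.3333° = -1.855867 rad
cos θ = -0.281225, sin θ = -0.959642 (intermediates below are computed at full precision and shown rounded to 5 d.p.)
v1: (-0.5,5) → rotate → (4.93882,-0.92630) → ×s → (5.20737,-0.97667) → (5.21,-0.98)
v2: (0,-3) → rotate → (-2.87893,0.84368) → ×s → (-3.03547,0.88955) → (-3.04,0.89)
v3: (5,5) → rotate → (3.39208,-6.20433) → ×s → (3.57653,-6.54170) → (3.58,-6.54)

Cross-section at z=7.25: (5.21,-0.98) (-3.04,0.89) (3.58,-6.54)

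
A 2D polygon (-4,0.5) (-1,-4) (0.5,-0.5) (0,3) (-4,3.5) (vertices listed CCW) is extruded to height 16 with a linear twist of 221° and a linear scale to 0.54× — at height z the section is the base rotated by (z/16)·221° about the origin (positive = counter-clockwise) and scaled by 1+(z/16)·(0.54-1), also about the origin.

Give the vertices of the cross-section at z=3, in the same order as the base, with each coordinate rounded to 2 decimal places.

t = z/height = 3/16 = 0.1875
s = 1 + (scale-1)·z/height = 1 + (0.54-1)·3/16 = 0.913750
θ = twist·z/height = 221°·3/16 = 41.4375° = 0.723221 rad
cos θ = 0.749678, sin θ = 0.661803 (intermediates below are computed at full precision and shown rounded to 5 d.p.)
v1: (-4,0.5) → rotate → (-3.32961,-2.27237) → ×s → (-3.04243,-2.07638) → (-3.04,-2.08)
v2: (-1,-4) → rotate → (1.89753,-3.66051) → ×s → (1.73387,-3.34480) → (1.73,-3.34)
v3: (0.5,-0.5) → rotate → (0.70574,-0.04394) → ×s → (0.64487,-0.04015) → (0.64,-0.04)
v4: (0,3) → rotate → (-1.98541,2.24903) → ×s → (-1.81417,2.05506) → (-1.81,2.06)
v5: (-4,3.5) → rotate → (-5.31502,-0.02334) → ×s → (-4.85660,-0.02132) → (-4.86,-0.02)

Cross-section at z=3: (-3.04,-2.08) (1.73,-3.34) (0.64,-0.04) (-1.81,2.06) (-4.86,-0.02)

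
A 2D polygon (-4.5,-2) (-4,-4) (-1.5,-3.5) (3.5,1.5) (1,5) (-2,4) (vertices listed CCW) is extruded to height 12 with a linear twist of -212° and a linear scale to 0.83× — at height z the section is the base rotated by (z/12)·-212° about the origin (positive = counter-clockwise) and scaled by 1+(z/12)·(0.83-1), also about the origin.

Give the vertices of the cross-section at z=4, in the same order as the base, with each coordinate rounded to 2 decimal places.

Cross-section at z=4: (-3.19,3.38) (-4.81,2.31) (-3.58,0.24) (2.43,-2.65) (4.76,0.67) (2.94,3.03)

t = z/height = 4/12 = 0.333333
s = 1 + (scale-1)·z/height = 1 + (0.83-1)·4/12 = 0.943333
θ = twist·z/height = -212°·4/12 = -70.6667° = -1.233366 rad
cos θ = 0.331063, sin θ = -0.943609 (intermediates below are computed at full precision and shown rounded to 5 d.p.)
v1: (-4.5,-2) → rotate → (-3.37700,3.58411) → ×s → (-3.18564,3.38101) → (-3.19,3.38)
v2: (-4,-4) → rotate → (-5.09869,2.45018) → ×s → (-4.80976,2.31134) → (-4.81,2.31)
v3: (-1.5,-3.5) → rotate → (-3.79922,0.25669) → ×s → (-3.58394,0.24214) → (-3.58,0.24)
v4: (3.5,1.5) → rotate → (2.57413,-2.80603) → ×s → (2.42827,-2.64703) → (2.43,-2.65)
v5: (1,5) → rotate → (5.04911,0.71171) → ×s → (4.76299,0.67138) → (4.76,0.67)
v6: (-2,4) → rotate → (3.11231,3.21147) → ×s → (2.93594,3.02949) → (2.94,3.03)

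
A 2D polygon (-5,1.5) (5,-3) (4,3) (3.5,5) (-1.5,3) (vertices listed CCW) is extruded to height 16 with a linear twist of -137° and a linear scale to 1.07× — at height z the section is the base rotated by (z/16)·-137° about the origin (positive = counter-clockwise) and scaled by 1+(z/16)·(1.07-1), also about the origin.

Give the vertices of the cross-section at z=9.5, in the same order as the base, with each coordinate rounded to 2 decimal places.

Cross-section at z=9.5: (0.76,5.38) (-2.31,-5.62) (3.72,-3.65) (5.70,-2.82) (2.85,2.01)

t = z/height = 9.5/16 = 0.59375
s = 1 + (scale-1)·z/height = 1 + (1.07-1)·9.5/16 = 1.041563
θ = twist·z/height = -137°·9.5/16 = -81.3438° = -1.419716 rad
cos θ = 0.150506, sin θ = -0.988609 (intermediates below are computed at full precision and shown rounded to 5 d.p.)
v1: (-5,1.5) → rotate → (0.73038,5.16880) → ×s → (0.76074,5.38363) → (0.76,5.38)
v2: (5,-3) → rotate → (-2.21330,-5.39456) → ×s → (-2.30529,-5.61877) → (-2.31,-5.62)
v3: (4,3) → rotate → (3.56785,-3.50292) → ×s → (3.71614,-3.64851) → (3.72,-3.65)
v4: (3.5,5) → rotate → (5.46982,-2.70760) → ×s → (5.69716,-2.82014) → (5.70,-2.82)
v5: (-1.5,3) → rotate → (2.74007,1.93443) → ×s → (2.85395,2.01483) → (2.85,2.01)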